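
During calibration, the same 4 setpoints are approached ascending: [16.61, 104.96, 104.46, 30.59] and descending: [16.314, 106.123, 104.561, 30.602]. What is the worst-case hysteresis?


|16.61 - 16.314| = 0.2960
|104.96 - 106.123| = 1.1630
|104.46 - 104.561| = 0.1010
|30.59 - 30.602| = 0.0120
hysteresis = max(diffs) = 1.1630

1.1630


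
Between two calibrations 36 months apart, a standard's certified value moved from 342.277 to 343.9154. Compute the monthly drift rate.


rate = (v2 - v1) / months
= (343.9154 - 342.277) / 36
= 1.6384 / 36
= 0.0455

0.0455


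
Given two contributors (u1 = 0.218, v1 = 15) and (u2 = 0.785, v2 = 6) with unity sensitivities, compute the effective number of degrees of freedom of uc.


uc = sqrt(u1^2 + u2^2) = sqrt(0.218^2 + 0.785^2) = 0.81470792
v_eff = uc^4 / (u1^4/v1 + u2^4/v2)
= 0.81470792^4 / (0.218^4/15 + 0.785^4/6)
= 0.44056273 / 0.063439444
v_eff = 6.9446

6.9446


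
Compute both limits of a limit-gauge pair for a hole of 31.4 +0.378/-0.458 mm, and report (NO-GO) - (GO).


GO = nominal - lower_tol (smallest hole = maximum material condition)
GO = 31.4 - 0.458 = 30.942
NO-GO = nominal + upper_tol (largest hole = least material condition)
NO-GO = 31.4 + 0.378 = 31.778
spread = NO-GO - GO = 31.778 - 30.942 = 0.8360

0.8360


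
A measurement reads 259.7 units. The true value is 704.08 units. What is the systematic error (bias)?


Systematic error = measured - true
= 259.7 - 704.08
= -444.3800

-444.3800


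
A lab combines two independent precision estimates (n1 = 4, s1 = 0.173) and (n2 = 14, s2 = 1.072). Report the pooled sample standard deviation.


s_p = sqrt(((n1-1)*s1^2 + (n2-1)*s2^2) / (n1+n2-2))
numerator = (4-1)*0.173^2 + (14-1)*1.072^2 = 0.089787 + 14.939392 = 15.029179
denominator = 4 + 14 - 2 = 16
s_p^2 = 15.029179 / 16 = 0.93932369
s_p = sqrt(0.93932369) = 0.9692

0.9692


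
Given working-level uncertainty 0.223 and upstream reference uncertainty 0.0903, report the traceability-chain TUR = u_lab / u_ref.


TUR = u_lab / u_ref
= 0.223 / 0.0903
= 2.4695

2.4695


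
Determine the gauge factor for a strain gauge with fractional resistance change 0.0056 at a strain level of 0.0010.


GF = (dR/R) / epsilon
= 0.0056 / 0.0010
= 5.6000

5.6000


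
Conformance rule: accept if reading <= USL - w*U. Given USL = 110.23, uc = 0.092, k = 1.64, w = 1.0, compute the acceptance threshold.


U = k * uc = 1.64 * 0.092 = 0.15088
guard band g = w * U = 1.0 * 0.15088 = 0.15088
AL = USL - g = 110.23 - 0.15088
AL = 110.0791

110.0791


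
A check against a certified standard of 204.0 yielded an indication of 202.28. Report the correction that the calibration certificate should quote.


Correction = standard - reading
= 204.0 - 202.28
= 1.7200

1.7200


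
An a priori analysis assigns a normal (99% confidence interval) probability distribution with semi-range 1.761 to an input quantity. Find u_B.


u_B = half_width / 2.576
u_B = 1.761 / 2.576
u_B = 0.6836

0.6836


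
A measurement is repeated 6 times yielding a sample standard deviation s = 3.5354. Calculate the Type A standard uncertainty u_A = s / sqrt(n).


u_A = s / sqrt(n)
u_A = 3.5354 / sqrt(6)
u_A = 3.5354 / 2.4494897
u_A = 1.4433

1.4433


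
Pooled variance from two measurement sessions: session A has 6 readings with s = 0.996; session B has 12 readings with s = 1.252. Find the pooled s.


s_p = sqrt(((n1-1)*s1^2 + (n2-1)*s2^2) / (n1+n2-2))
numerator = (6-1)*0.996^2 + (12-1)*1.252^2 = 4.96008 + 17.242544 = 22.202624
denominator = 6 + 12 - 2 = 16
s_p^2 = 22.202624 / 16 = 1.387664
s_p = sqrt(1.387664) = 1.1780

1.1780


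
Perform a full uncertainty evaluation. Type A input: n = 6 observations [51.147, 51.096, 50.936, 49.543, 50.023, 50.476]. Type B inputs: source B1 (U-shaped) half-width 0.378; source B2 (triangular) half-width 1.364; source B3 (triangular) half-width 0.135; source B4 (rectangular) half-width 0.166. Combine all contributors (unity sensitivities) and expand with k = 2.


mean = (51.147 + 51.096 + 50.936 + 49.543 + 50.023 + 50.476) / 6 = 50.53683333
s = sqrt(sum((x - mean)^2)/(n-1)) = 0.64803315
u_A = s / sqrt(n) = 0.64803315 / sqrt(6) = 0.26455843
u_B1 = 0.378 / sqrt(2) = 0.26728636
u_B2 = 1.364 / sqrt(6) = 0.55685067
u_B3 = 0.135 / sqrt(6) = 0.055113519
u_B4 = 0.166 / sqrt(3) = 0.095840145
uc = sqrt(0.26455843^2 + 0.26728636^2 + 0.55685067^2 + 0.055113519^2 + 0.095840145^2) = 0.6809836
U = k * uc = 2 * 0.6809836
U = 1.3620

1.3620


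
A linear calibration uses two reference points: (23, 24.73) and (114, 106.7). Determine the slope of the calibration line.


slope = (y2 - y1) / (x2 - x1)
= (106.7 - 24.73) / (114 - 23)
= 81.9700 / 91
= 0.9008

0.9008


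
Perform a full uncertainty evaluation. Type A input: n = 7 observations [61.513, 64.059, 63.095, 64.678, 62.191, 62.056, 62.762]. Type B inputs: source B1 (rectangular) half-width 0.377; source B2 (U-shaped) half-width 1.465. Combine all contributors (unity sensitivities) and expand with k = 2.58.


mean = (61.513 + 64.059 + 63.095 + 64.678 + 62.191 + 62.056 + 62.762) / 7 = 62.90771429
s = sqrt(sum((x - mean)^2)/(n-1)) = 1.1328433
u_A = s / sqrt(n) = 1.1328433 / sqrt(7) = 0.42817452
u_B1 = 0.377 / sqrt(3) = 0.21766105
u_B2 = 1.465 / sqrt(2) = 1.0359114
uc = sqrt(0.42817452^2 + 0.21766105^2 + 1.0359114^2) = 1.1418503
U = k * uc = 2.58 * 1.1418503
U = 2.9460

2.9460


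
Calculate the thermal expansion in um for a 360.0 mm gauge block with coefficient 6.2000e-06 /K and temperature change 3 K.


dL = L * alpha * dT
= 360.0 * 6.2000e-06 * 3
= 0.0066960 mm
dL_um = 0.0066960 * 1000 = 6.6960 um

6.6960


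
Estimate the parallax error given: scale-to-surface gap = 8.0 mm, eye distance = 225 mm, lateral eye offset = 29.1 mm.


error = h * offset / d
= 8.0 * 29.1 / 225
= 1.0347

1.0347


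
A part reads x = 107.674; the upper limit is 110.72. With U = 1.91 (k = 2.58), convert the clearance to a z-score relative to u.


u = U / k = 1.91 / 2.58 = 0.74031008
margin = |USL - x| = |110.72 - 107.674| = 3.046
z = margin / u = 3.046 / 0.74031008
z = 4.1145

4.1145


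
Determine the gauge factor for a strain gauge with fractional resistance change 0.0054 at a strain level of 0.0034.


GF = (dR/R) / epsilon
= 0.0054 / 0.0034
= 1.5882

1.5882


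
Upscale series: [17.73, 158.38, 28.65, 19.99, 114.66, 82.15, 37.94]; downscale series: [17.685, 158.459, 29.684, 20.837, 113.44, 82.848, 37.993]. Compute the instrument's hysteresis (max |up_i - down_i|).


|17.73 - 17.685| = 0.0450
|158.38 - 158.459| = 0.0790
|28.65 - 29.684| = 1.0340
|19.99 - 20.837| = 0.8470
|114.66 - 113.44| = 1.2200
|82.15 - 82.848| = 0.6980
|37.94 - 37.993| = 0.0530
hysteresis = max(diffs) = 1.2200

1.2200


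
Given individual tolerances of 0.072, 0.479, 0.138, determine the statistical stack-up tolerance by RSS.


RSS = sqrt(0.072^2 + 0.479^2 + 0.138^2)
= sqrt(0.253669)
= 0.5037

0.5037


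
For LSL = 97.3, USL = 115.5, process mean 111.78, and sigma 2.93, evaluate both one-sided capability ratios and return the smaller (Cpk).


Cpu = (USL - mean) / (3*sigma) = (115.5 - 111.78) / (3*2.93) = 0.4232
Cpl = (mean - LSL) / (3*sigma) = (111.78 - 97.3) / (3*2.93) = 1.6473
Cpk = min(Cpu, Cpl) = 0.4232

0.4232


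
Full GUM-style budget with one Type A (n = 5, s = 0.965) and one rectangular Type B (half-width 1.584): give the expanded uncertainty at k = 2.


u_A = s / sqrt(n) = 0.965 / sqrt(5) = 0.43156112
u_B = half_width / sqrt(3) = 1.584 / sqrt(3) = 0.91452283
uc = sqrt(u_A^2 + u_B^2) = sqrt(0.43156112^2 + 0.91452283^2) = 1.0112354
U = k * uc = 2 * 1.0112354
U = 2.0225

2.0225


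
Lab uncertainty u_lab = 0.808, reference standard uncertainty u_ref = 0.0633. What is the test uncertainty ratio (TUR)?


TUR = u_lab / u_ref
= 0.808 / 0.0633
= 12.7646

12.7646


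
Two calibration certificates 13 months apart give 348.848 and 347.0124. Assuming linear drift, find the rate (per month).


rate = (v2 - v1) / months
= (347.0124 - 348.848) / 13
= -1.8356 / 13
= -0.1412

-0.1412


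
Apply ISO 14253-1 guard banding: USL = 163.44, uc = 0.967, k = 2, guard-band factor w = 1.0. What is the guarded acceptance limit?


U = k * uc = 2 * 0.967 = 1.934
guard band g = w * U = 1.0 * 1.934 = 1.934
AL = USL - g = 163.44 - 1.934
AL = 161.5060

161.5060


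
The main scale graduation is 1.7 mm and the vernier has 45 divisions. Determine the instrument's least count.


LC = MSD / n_div
= 1.7 / 45
= 0.0378

0.0378


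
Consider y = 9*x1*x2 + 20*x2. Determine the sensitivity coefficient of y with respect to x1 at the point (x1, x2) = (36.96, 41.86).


y = 9*x1*x2 + 20*x2
dy/dx1 = 9*x2
Evaluate at x2 = 41.86: c1 = 9 * 41.86
c1 = 376.7400

376.7400


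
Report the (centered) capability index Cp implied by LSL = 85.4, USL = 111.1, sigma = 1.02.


Cp = (USL - LSL) / (6 * sigma)
= (111.1 - 85.4) / (6 * 1.02)
= 25.7000 / 6.1200
= 4.1993

4.1993


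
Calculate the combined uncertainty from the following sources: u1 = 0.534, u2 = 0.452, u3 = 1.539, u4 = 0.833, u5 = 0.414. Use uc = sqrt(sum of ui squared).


uc = sqrt(0.534^2 + 0.452^2 + 1.539^2 + 0.833^2 + 0.414^2)
uc = sqrt(3.723266)
uc = 1.9296

1.9296


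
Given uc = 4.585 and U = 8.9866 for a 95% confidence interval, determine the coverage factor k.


k = U / uc
k = 8.9866 / 4.585
k = 1.96

1.96


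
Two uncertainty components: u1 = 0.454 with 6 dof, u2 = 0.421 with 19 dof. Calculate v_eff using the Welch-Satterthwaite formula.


uc = sqrt(u1^2 + u2^2) = sqrt(0.454^2 + 0.421^2) = 0.6191583
v_eff = uc^4 / (u1^4/v1 + u2^4/v2)
= 0.6191583^4 / (0.454^4/6 + 0.421^4/19)
= 0.14696259 / 0.0087340222
v_eff = 16.8265

16.8265


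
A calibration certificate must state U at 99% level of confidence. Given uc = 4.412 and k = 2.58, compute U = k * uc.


U = k * uc
U = 2.58 * 4.412
U = 11.3830

11.3830


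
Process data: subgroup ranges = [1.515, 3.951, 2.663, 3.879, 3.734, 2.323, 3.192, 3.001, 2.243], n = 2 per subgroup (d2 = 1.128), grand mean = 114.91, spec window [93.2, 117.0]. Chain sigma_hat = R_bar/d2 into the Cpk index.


R_bar = (1.515 + 3.951 + 2.663 + 3.879 + 3.734 + 2.323 + 3.192 + 3.001 + 2.243) / 9 = 2.9445556
sigma = R_bar / d2 = 2.9445556 / 1.128 = 2.6104216
Cp = (USL - LSL)/(6*sigma) = (117.0 - 93.2)/(6*2.6104216) = 1.5196
Cpu = (117.0 - 114.91)/(3*2.6104216) = 0.2669
Cpl = (114.91 - 93.2)/(3*2.6104216) = 2.7722
Cpk = min(Cpu, Cpl) = 0.2669

0.2669


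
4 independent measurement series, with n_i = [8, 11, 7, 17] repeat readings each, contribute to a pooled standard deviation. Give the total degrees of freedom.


nu = sum_i (n_i - 1)
nu = ((8 - 1) + (11 - 1) + (7 - 1) + (17 - 1))
nu = 7 + 10 + 6 + 16
nu = 39

39


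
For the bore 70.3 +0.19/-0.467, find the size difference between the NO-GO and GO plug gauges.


GO = nominal - lower_tol (smallest hole = maximum material condition)
GO = 70.3 - 0.467 = 69.833
NO-GO = nominal + upper_tol (largest hole = least material condition)
NO-GO = 70.3 + 0.19 = 70.49
spread = NO-GO - GO = 70.49 - 69.833 = 0.6570

0.6570


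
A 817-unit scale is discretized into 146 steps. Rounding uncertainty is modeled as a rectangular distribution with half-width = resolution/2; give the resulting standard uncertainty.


resolution = range / divisions
resolution = 817 / 146 = 5.5958904
u_res = resolution / (2*sqrt(3))
u_res = 5.5958904 / 3.4641016
u_res = 1.6154

1.6154


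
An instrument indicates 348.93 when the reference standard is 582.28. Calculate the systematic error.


Systematic error = measured - true
= 348.93 - 582.28
= -233.3500

-233.3500


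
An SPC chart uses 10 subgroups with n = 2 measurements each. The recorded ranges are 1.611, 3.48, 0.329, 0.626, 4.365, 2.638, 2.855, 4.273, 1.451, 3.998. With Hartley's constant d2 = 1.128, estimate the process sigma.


R_bar = (1.611 + 3.48 + 0.329 + 0.626 + 4.365 + 2.638 + 2.855 + 4.273 + 1.451 + 3.998) / 10
R_bar = 25.626 / 10 = 2.5626
sigma_hat = R_bar / d2 = 2.5626 / 1.128 = 2.2718

2.2718


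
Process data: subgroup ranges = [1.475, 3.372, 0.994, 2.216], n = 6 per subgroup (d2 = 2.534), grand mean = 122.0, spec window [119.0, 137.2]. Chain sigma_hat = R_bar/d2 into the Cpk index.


R_bar = (1.475 + 3.372 + 0.994 + 2.216) / 4 = 2.01425
sigma = R_bar / d2 = 2.01425 / 2.534 = 0.7948895
Cp = (USL - LSL)/(6*sigma) = (137.2 - 119.0)/(6*0.7948895) = 3.8160
Cpu = (137.2 - 122.0)/(3*0.7948895) = 6.3741
Cpl = (122.0 - 119.0)/(3*0.7948895) = 1.2580
Cpk = min(Cpu, Cpl) = 1.2580

1.2580


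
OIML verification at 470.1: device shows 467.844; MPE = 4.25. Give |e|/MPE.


e = indication - reference = 467.844 - 470.1 = -2.2560
|e| = 2.2560
ratio = |e| / MPE = 2.2560 / 4.25
ratio = 0.5308

0.5308


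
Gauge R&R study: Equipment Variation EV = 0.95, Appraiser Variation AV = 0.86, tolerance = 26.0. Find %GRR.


GRR = sqrt(EV^2 + AV^2) = sqrt(0.95^2 + 0.86^2) = 1.2814445
%GRR = GRR / tol * 100 = 1.2814445 / 26.0 * 100
%GRR = 4.9286

4.9286


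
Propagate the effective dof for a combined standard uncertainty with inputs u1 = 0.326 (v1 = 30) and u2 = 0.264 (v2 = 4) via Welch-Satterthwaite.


uc = sqrt(u1^2 + u2^2) = sqrt(0.326^2 + 0.264^2) = 0.41949017
v_eff = uc^4 / (u1^4/v1 + u2^4/v2)
= 0.41949017^4 / (0.326^4/30 + 0.264^4/4)
= 0.030966146 / 0.0015908694
v_eff = 19.4649

19.4649


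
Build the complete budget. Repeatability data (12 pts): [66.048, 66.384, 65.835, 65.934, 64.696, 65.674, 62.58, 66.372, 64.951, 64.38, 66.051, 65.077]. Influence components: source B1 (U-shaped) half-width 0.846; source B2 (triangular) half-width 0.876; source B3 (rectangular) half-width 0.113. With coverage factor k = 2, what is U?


mean = (66.048 + 66.384 + 65.835 + 65.934 + 64.696 + 65.674 + 62.58 + 66.372 + 64.951 + 64.38 + 66.051 + 65.077) / 12 = 65.33183333
s = sqrt(sum((x - mean)^2)/(n-1)) = 1.0889857
u_A = s / sqrt(n) = 1.0889857 / sqrt(12) = 0.31436309
u_B1 = 0.846 / sqrt(2) = 0.59821234
u_B2 = 0.876 / sqrt(6) = 0.3576255
u_B3 = 0.113 / sqrt(3) = 0.06524058
uc = sqrt(0.31436309^2 + 0.59821234^2 + 0.3576255^2 + 0.06524058^2) = 0.76735552
U = k * uc = 2 * 0.76735552
U = 1.5347

1.5347


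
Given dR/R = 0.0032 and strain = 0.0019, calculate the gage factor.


GF = (dR/R) / epsilon
= 0.0032 / 0.0019
= 1.6842

1.6842


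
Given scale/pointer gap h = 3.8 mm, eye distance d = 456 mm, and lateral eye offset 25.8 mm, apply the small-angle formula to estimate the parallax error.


error = h * offset / d
= 3.8 * 25.8 / 456
= 0.2150

0.2150


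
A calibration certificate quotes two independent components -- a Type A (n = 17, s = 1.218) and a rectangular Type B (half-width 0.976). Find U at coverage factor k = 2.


u_A = s / sqrt(n) = 1.218 / sqrt(17) = 0.29540839
u_B = half_width / sqrt(3) = 0.976 / sqrt(3) = 0.56349386
uc = sqrt(u_A^2 + u_B^2) = sqrt(0.29540839^2 + 0.56349386^2) = 0.63623223
U = k * uc = 2 * 0.63623223
U = 1.2725

1.2725


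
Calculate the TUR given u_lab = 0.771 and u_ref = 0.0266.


TUR = u_lab / u_ref
= 0.771 / 0.0266
= 28.9850

28.9850


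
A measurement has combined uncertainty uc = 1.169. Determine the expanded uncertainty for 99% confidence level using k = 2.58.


U = k * uc
U = 2.58 * 1.169
U = 3.0160

3.0160


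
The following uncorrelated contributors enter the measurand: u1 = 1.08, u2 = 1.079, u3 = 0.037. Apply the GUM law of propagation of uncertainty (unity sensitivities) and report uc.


uc = sqrt(1.08^2 + 1.079^2 + 0.037^2)
uc = sqrt(2.33201)
uc = 1.5271

1.5271


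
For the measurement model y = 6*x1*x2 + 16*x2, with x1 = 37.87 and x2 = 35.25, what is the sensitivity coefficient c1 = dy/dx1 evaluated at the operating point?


y = 6*x1*x2 + 16*x2
dy/dx1 = 6*x2
Evaluate at x2 = 35.25: c1 = 6 * 35.25
c1 = 211.5000

211.5000


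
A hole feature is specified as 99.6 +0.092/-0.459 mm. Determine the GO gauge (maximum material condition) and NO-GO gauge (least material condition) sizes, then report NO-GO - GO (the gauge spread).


GO = nominal - lower_tol (smallest hole = maximum material condition)
GO = 99.6 - 0.459 = 99.141
NO-GO = nominal + upper_tol (largest hole = least material condition)
NO-GO = 99.6 + 0.092 = 99.692
spread = NO-GO - GO = 99.692 - 99.141 = 0.5510

0.5510


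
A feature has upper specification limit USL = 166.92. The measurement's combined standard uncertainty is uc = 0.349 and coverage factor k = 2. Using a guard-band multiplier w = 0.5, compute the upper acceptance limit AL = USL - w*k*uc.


U = k * uc = 2 * 0.349 = 0.698
guard band g = w * U = 0.5 * 0.698 = 0.349
AL = USL - g = 166.92 - 0.349
AL = 166.5710

166.5710


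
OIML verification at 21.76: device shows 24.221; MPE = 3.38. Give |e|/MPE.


e = indication - reference = 24.221 - 21.76 = 2.4610
|e| = 2.4610
ratio = |e| / MPE = 2.4610 / 3.38
ratio = 0.7281

0.7281


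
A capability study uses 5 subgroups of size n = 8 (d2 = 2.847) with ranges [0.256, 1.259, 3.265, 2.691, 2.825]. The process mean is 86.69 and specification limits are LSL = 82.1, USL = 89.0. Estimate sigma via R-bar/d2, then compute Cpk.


R_bar = (0.256 + 1.259 + 3.265 + 2.691 + 2.825) / 5 = 2.0592
sigma = R_bar / d2 = 2.0592 / 2.847 = 0.72328767
Cp = (USL - LSL)/(6*sigma) = (89.0 - 82.1)/(6*0.72328767) = 1.5900
Cpu = (89.0 - 86.69)/(3*0.72328767) = 1.0646
Cpl = (86.69 - 82.1)/(3*0.72328767) = 2.1153
Cpk = min(Cpu, Cpl) = 1.0646

1.0646


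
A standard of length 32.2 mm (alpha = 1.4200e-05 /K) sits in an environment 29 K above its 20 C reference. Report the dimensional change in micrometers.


dL = L * alpha * dT
= 32.2 * 1.4200e-05 * 29
= 0.0132600 mm
dL_um = 0.0132600 * 1000 = 13.2600 um

13.2600


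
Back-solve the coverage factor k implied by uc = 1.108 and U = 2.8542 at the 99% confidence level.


k = U / uc
k = 2.8542 / 1.108
k = 2.576

2.576


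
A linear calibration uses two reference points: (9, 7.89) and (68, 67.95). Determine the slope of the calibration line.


slope = (y2 - y1) / (x2 - x1)
= (67.95 - 7.89) / (68 - 9)
= 60.0600 / 59
= 1.0180

1.0180


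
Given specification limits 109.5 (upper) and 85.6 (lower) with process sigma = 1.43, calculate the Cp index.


Cp = (USL - LSL) / (6 * sigma)
= (109.5 - 85.6) / (6 * 1.43)
= 23.9000 / 8.5800
= 2.7855

2.7855


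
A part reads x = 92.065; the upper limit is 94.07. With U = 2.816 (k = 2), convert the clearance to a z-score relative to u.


u = U / k = 2.816 / 2 = 1.408
margin = |USL - x| = |94.07 - 92.065| = 2.005
z = margin / u = 2.005 / 1.408
z = 1.4240

1.4240


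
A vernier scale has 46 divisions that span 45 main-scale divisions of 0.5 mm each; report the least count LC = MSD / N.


LC = MSD / n_div
= 0.5 / 46
= 0.0109

0.0109


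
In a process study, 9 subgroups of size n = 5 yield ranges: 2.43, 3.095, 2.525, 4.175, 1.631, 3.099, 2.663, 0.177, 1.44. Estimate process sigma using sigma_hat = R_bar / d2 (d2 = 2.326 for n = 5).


R_bar = (2.43 + 3.095 + 2.525 + 4.175 + 1.631 + 3.099 + 2.663 + 0.177 + 1.44) / 9
R_bar = 21.235 / 9 = 2.3594444
sigma_hat = R_bar / d2 = 2.3594444 / 2.326 = 1.0144

1.0144


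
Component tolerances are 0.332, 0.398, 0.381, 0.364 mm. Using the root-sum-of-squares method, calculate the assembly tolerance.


RSS = sqrt(0.332^2 + 0.398^2 + 0.381^2 + 0.364^2)
= sqrt(0.546285)
= 0.7391

0.7391


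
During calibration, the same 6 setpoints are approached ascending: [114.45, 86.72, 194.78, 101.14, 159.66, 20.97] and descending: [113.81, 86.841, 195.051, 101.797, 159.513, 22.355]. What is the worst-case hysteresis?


|114.45 - 113.81| = 0.6400
|86.72 - 86.841| = 0.1210
|194.78 - 195.051| = 0.2710
|101.14 - 101.797| = 0.6570
|159.66 - 159.513| = 0.1470
|20.97 - 22.355| = 1.3850
hysteresis = max(diffs) = 1.3850

1.3850


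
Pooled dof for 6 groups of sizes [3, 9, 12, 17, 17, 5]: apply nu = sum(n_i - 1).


nu = sum_i (n_i - 1)
nu = ((3 - 1) + (9 - 1) + (12 - 1) + (17 - 1) + (17 - 1) + (5 - 1))
nu = 2 + 8 + 11 + 16 + 16 + 4
nu = 57

57


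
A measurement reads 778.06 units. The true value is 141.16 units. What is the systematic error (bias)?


Systematic error = measured - true
= 778.06 - 141.16
= 636.9000

636.9000


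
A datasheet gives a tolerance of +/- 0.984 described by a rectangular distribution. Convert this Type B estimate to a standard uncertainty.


u_B = half_width / sqrt(3)
u_B = 0.984 / 1.7320508
u_B = 0.5681

0.5681


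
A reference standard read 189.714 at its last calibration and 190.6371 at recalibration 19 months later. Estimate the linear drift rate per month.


rate = (v2 - v1) / months
= (190.6371 - 189.714) / 19
= 0.9231 / 19
= 0.0486

0.0486


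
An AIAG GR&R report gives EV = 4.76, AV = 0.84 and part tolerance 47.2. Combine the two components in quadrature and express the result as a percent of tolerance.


GRR = sqrt(EV^2 + AV^2) = sqrt(4.76^2 + 0.84^2) = 4.8335494
%GRR = GRR / tol * 100 = 4.8335494 / 47.2 * 100
%GRR = 10.2406

10.2406


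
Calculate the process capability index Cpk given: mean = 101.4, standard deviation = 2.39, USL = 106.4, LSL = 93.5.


Cpu = (USL - mean) / (3*sigma) = (106.4 - 101.4) / (3*2.39) = 0.6974
Cpl = (mean - LSL) / (3*sigma) = (101.4 - 93.5) / (3*2.39) = 1.1018
Cpk = min(Cpu, Cpl) = 0.6974

0.6974


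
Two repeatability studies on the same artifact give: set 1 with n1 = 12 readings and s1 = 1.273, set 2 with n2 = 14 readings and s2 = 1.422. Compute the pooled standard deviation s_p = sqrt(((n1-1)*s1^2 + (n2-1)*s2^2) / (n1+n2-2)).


s_p = sqrt(((n1-1)*s1^2 + (n2-1)*s2^2) / (n1+n2-2))
numerator = (12-1)*1.273^2 + (14-1)*1.422^2 = 17.825819 + 26.287092 = 44.112911
denominator = 12 + 14 - 2 = 24
s_p^2 = 44.112911 / 24 = 1.838038
s_p = sqrt(1.838038) = 1.3557

1.3557


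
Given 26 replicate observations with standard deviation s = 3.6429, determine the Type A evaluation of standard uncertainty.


u_A = s / sqrt(n)
u_A = 3.6429 / sqrt(26)
u_A = 3.6429 / 5.0990195
u_A = 0.7144

0.7144


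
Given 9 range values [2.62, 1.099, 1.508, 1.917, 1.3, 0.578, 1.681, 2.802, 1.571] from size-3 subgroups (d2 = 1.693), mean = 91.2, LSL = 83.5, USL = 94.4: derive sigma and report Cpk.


R_bar = (2.62 + 1.099 + 1.508 + 1.917 + 1.3 + 0.578 + 1.681 + 2.802 + 1.571) / 9 = 1.6751111
sigma = R_bar / d2 = 1.6751111 / 1.693 = 0.98943361
Cp = (USL - LSL)/(6*sigma) = (94.4 - 83.5)/(6*0.98943361) = 1.8361
Cpu = (94.4 - 91.2)/(3*0.98943361) = 1.0781
Cpl = (91.2 - 83.5)/(3*0.98943361) = 2.5941
Cpk = min(Cpu, Cpl) = 1.0781

1.0781


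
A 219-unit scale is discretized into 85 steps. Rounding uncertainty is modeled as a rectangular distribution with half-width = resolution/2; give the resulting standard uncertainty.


resolution = range / divisions
resolution = 219 / 85 = 2.5764706
u_res = resolution / (2*sqrt(3))
u_res = 2.5764706 / 3.4641016
u_res = 0.7438

0.7438


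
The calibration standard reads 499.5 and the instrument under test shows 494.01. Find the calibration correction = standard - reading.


Correction = standard - reading
= 499.5 - 494.01
= 5.4900

5.4900


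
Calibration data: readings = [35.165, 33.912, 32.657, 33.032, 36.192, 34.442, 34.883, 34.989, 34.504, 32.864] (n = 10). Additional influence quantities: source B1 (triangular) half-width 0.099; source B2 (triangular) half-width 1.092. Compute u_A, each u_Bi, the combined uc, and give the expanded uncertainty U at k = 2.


mean = (35.165 + 33.912 + 32.657 + 33.032 + 36.192 + 34.442 + 34.883 + 34.989 + 34.504 + 32.864) / 10 = 34.264
s = sqrt(sum((x - mean)^2)/(n-1)) = 1.1407226
u_A = s / sqrt(n) = 1.1407226 / sqrt(10) = 0.36072816
u_B1 = 0.099 / sqrt(6) = 0.040416581
u_B2 = 1.092 / sqrt(6) = 0.44580713
uc = sqrt(0.36072816^2 + 0.040416581^2 + 0.44580713^2) = 0.5748933
U = k * uc = 2 * 0.5748933
U = 1.1498

1.1498


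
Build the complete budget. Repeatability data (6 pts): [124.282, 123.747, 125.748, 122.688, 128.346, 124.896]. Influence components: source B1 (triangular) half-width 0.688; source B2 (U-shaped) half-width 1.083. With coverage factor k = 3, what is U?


mean = (124.282 + 123.747 + 125.748 + 122.688 + 128.346 + 124.896) / 6 = 124.9511667
s = sqrt(sum((x - mean)^2)/(n-1)) = 1.9587039
u_A = s / sqrt(n) = 1.9587039 / sqrt(6) = 0.79963752
u_B1 = 0.688 / sqrt(6) = 0.28087482
u_B2 = 1.083 / sqrt(2) = 0.76579664
uc = sqrt(0.79963752^2 + 0.28087482^2 + 0.76579664^2) = 1.1422589
U = k * uc = 3 * 1.1422589
U = 3.4268

3.4268


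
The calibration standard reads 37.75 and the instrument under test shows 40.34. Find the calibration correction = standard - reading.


Correction = standard - reading
= 37.75 - 40.34
= -2.5900

-2.5900


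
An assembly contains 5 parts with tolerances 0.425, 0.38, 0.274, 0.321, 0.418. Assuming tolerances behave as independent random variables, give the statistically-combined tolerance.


RSS = sqrt(0.425^2 + 0.38^2 + 0.274^2 + 0.321^2 + 0.418^2)
= sqrt(0.677866)
= 0.8233

0.8233


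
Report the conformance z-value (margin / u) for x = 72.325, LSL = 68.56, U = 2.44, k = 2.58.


u = U / k = 2.44 / 2.58 = 0.94573643
margin = |LSL - x| = |68.56 - 72.325| = 3.765
z = margin / u = 3.765 / 0.94573643
z = 3.9810

3.9810


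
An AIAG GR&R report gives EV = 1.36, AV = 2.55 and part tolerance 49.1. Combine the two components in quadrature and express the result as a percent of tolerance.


GRR = sqrt(EV^2 + AV^2) = sqrt(1.36^2 + 2.55^2) = 2.89
%GRR = GRR / tol * 100 = 2.89 / 49.1 * 100
%GRR = 5.8859

5.8859


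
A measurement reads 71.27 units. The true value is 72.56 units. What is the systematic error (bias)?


Systematic error = measured - true
= 71.27 - 72.56
= -1.2900

-1.2900


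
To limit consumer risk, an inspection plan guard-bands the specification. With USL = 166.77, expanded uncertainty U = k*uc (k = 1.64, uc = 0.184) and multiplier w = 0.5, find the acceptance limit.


U = k * uc = 1.64 * 0.184 = 0.30176
guard band g = w * U = 0.5 * 0.30176 = 0.15088
AL = USL - g = 166.77 - 0.15088
AL = 166.6191

166.6191


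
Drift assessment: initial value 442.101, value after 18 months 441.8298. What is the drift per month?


rate = (v2 - v1) / months
= (441.8298 - 442.101) / 18
= -0.2712 / 18
= -0.0151

-0.0151


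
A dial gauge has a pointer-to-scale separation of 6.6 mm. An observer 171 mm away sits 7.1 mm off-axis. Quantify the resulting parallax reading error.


error = h * offset / d
= 6.6 * 7.1 / 171
= 0.2740

0.2740


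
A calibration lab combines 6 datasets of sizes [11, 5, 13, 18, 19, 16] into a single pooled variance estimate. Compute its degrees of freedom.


nu = sum_i (n_i - 1)
nu = ((11 - 1) + (5 - 1) + (13 - 1) + (18 - 1) + (19 - 1) + (16 - 1))
nu = 10 + 4 + 12 + 17 + 18 + 15
nu = 76

76


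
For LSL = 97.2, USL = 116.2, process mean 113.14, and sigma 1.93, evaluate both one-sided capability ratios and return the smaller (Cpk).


Cpu = (USL - mean) / (3*sigma) = (116.2 - 113.14) / (3*1.93) = 0.5285
Cpl = (mean - LSL) / (3*sigma) = (113.14 - 97.2) / (3*1.93) = 2.7530
Cpk = min(Cpu, Cpl) = 0.5285

0.5285


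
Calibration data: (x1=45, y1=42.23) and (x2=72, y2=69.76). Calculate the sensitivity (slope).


slope = (y2 - y1) / (x2 - x1)
= (69.76 - 42.23) / (72 - 45)
= 27.5300 / 27
= 1.0196

1.0196


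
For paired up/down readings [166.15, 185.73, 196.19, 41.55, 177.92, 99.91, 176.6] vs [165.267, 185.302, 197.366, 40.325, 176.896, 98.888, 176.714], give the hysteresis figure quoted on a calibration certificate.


|166.15 - 165.267| = 0.8830
|185.73 - 185.302| = 0.4280
|196.19 - 197.366| = 1.1760
|41.55 - 40.325| = 1.2250
|177.92 - 176.896| = 1.0240
|99.91 - 98.888| = 1.0220
|176.6 - 176.714| = 0.1140
hysteresis = max(diffs) = 1.2250

1.2250


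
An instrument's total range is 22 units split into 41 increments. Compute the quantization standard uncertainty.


resolution = range / divisions
resolution = 22 / 41 = 0.53658537
u_res = resolution / (2*sqrt(3))
u_res = 0.53658537 / 3.4641016
u_res = 0.1549

0.1549


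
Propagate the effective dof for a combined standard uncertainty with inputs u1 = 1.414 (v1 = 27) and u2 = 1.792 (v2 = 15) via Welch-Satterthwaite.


uc = sqrt(u1^2 + u2^2) = sqrt(1.414^2 + 1.792^2) = 2.282687
v_eff = uc^4 / (u1^4/v1 + u2^4/v2)
= 2.282687^4 / (1.414^4/27 + 1.792^4/15)
= 27.150977 / 0.83553978
v_eff = 32.4951

32.4951


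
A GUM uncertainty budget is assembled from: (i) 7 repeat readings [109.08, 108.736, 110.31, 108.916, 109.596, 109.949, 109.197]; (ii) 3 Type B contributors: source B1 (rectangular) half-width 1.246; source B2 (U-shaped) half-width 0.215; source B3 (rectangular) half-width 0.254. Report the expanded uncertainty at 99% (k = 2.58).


mean = (109.08 + 108.736 + 110.31 + 108.916 + 109.596 + 109.949 + 109.197) / 7 = 109.3977143
s = sqrt(sum((x - mean)^2)/(n-1)) = 0.5754189
u_A = s / sqrt(n) = 0.5754189 / sqrt(7) = 0.2174879
u_B1 = 1.246 / sqrt(3) = 0.71937844
u_B2 = 0.215 / sqrt(2) = 0.15202796
u_B3 = 0.254 / sqrt(3) = 0.14664697
uc = sqrt(0.2174879^2 + 0.71937844^2 + 0.15202796^2 + 0.14664697^2) = 0.78065624
U = k * uc = 2.58 * 0.78065624
U = 2.0141

2.0141


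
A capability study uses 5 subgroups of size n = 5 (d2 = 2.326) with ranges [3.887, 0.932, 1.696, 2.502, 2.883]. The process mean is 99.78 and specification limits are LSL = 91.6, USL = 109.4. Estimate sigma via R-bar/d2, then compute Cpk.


R_bar = (3.887 + 0.932 + 1.696 + 2.502 + 2.883) / 5 = 2.38
sigma = R_bar / d2 = 2.38 / 2.326 = 1.0232158
Cp = (USL - LSL)/(6*sigma) = (109.4 - 91.6)/(6*1.0232158) = 2.8994
Cpu = (109.4 - 99.78)/(3*1.0232158) = 3.1339
Cpl = (99.78 - 91.6)/(3*1.0232158) = 2.6648
Cpk = min(Cpu, Cpl) = 2.6648

2.6648


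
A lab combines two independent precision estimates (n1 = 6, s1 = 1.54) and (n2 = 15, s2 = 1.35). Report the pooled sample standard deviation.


s_p = sqrt(((n1-1)*s1^2 + (n2-1)*s2^2) / (n1+n2-2))
numerator = (6-1)*1.54^2 + (15-1)*1.35^2 = 11.858 + 25.515 = 37.373
denominator = 6 + 15 - 2 = 19
s_p^2 = 37.373 / 19 = 1.967
s_p = sqrt(1.967) = 1.4025

1.4025


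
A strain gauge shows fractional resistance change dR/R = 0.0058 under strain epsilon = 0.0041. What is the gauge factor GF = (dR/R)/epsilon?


GF = (dR/R) / epsilon
= 0.0058 / 0.0041
= 1.4146

1.4146


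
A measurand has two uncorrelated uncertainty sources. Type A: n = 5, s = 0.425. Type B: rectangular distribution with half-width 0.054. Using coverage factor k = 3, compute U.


u_A = s / sqrt(n) = 0.425 / sqrt(5) = 0.19006578
u_B = half_width / sqrt(3) = 0.054 / sqrt(3) = 0.031176915
uc = sqrt(u_A^2 + u_B^2) = sqrt(0.19006578^2 + 0.031176915^2) = 0.19260582
U = k * uc = 3 * 0.19260582
U = 0.5778

0.5778


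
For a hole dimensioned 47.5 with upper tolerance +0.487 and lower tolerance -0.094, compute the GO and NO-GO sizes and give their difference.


GO = nominal - lower_tol (smallest hole = maximum material condition)
GO = 47.5 - 0.094 = 47.406
NO-GO = nominal + upper_tol (largest hole = least material condition)
NO-GO = 47.5 + 0.487 = 47.987
spread = NO-GO - GO = 47.987 - 47.406 = 0.5810

0.5810


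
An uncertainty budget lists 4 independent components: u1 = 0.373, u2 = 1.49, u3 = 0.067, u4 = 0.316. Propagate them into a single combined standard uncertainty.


uc = sqrt(0.373^2 + 1.49^2 + 0.067^2 + 0.316^2)
uc = sqrt(2.463574)
uc = 1.5696

1.5696


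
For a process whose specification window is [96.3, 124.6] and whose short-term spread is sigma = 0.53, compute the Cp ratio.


Cp = (USL - LSL) / (6 * sigma)
= (124.6 - 96.3) / (6 * 0.53)
= 28.3000 / 3.1800
= 8.8994

8.8994


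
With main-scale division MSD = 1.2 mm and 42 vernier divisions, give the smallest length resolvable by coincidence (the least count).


LC = MSD / n_div
= 1.2 / 42
= 0.0286

0.0286


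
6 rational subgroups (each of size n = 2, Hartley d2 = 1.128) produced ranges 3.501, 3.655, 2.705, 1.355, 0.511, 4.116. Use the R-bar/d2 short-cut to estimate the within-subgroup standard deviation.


R_bar = (3.501 + 3.655 + 2.705 + 1.355 + 0.511 + 4.116) / 6
R_bar = 15.843 / 6 = 2.6405
sigma_hat = R_bar / d2 = 2.6405 / 1.128 = 2.3409

2.3409


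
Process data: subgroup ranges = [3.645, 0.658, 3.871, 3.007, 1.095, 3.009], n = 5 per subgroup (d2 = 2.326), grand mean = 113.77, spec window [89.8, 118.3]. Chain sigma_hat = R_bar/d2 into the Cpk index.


R_bar = (3.645 + 0.658 + 3.871 + 3.007 + 1.095 + 3.009) / 6 = 2.5475
sigma = R_bar / d2 = 2.5475 / 2.326 = 1.0952279
Cp = (USL - LSL)/(6*sigma) = (118.3 - 89.8)/(6*1.0952279) = 4.3370
Cpu = (118.3 - 113.77)/(3*1.0952279) = 1.3787
Cpl = (113.77 - 89.8)/(3*1.0952279) = 7.2953
Cpk = min(Cpu, Cpl) = 1.3787

1.3787


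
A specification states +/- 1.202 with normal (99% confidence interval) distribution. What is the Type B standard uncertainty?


u_B = half_width / 2.576
u_B = 1.202 / 2.576
u_B = 0.4666

0.4666


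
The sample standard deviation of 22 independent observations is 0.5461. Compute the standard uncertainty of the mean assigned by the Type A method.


u_A = s / sqrt(n)
u_A = 0.5461 / sqrt(22)
u_A = 0.5461 / 4.6904158
u_A = 0.1164

0.1164


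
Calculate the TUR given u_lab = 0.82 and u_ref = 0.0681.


TUR = u_lab / u_ref
= 0.82 / 0.0681
= 12.0411

12.0411


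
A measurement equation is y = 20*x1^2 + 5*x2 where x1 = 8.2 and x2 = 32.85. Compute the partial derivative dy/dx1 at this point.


y = 20*x1^2 + 5*x2
dy/dx1 = 2*20*x1
Evaluate at x1 = 8.2: c1 = 40 * 8.2
c1 = 328.0000

328.0000


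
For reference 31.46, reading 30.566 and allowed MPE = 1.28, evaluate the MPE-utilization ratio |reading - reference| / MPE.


e = indication - reference = 30.566 - 31.46 = -0.8940
|e| = 0.8940
ratio = |e| / MPE = 0.8940 / 1.28
ratio = 0.6984

0.6984


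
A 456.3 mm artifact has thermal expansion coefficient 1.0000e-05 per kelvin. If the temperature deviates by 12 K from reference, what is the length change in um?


dL = L * alpha * dT
= 456.3 * 1.0000e-05 * 12
= 0.0547560 mm
dL_um = 0.0547560 * 1000 = 54.7560 um

54.7560


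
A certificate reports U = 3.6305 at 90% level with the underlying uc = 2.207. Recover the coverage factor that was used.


k = U / uc
k = 3.6305 / 2.207
k = 1.645

1.645


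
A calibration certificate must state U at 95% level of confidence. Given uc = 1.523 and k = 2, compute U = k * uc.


U = k * uc
U = 2 * 1.523
U = 3.0460

3.0460


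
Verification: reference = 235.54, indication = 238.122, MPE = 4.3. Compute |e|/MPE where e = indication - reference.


e = indication - reference = 238.122 - 235.54 = 2.5820
|e| = 2.5820
ratio = |e| / MPE = 2.5820 / 4.3
ratio = 0.6005

0.6005


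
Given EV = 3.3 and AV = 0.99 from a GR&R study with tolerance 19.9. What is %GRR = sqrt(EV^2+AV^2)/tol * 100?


GRR = sqrt(EV^2 + AV^2) = sqrt(3.3^2 + 0.99^2) = 3.4453011
%GRR = GRR / tol * 100 = 3.4453011 / 19.9 * 100
%GRR = 17.3131

17.3131


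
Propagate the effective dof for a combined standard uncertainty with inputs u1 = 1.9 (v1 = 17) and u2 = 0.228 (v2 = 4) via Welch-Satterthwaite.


uc = sqrt(u1^2 + u2^2) = sqrt(1.9^2 + 0.228^2) = 1.9136311
v_eff = uc^4 / (u1^4/v1 + u2^4/v2)
= 1.9136311^4 / (1.9^4/17 + 0.228^4/4)
= 13.410127 / 0.7672697
v_eff = 17.4777

17.4777


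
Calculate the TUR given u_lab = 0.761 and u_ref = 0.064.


TUR = u_lab / u_ref
= 0.761 / 0.064
= 11.8906

11.8906


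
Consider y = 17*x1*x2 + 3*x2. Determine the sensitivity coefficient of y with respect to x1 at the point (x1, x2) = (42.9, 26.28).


y = 17*x1*x2 + 3*x2
dy/dx1 = 17*x2
Evaluate at x2 = 26.28: c1 = 17 * 26.28
c1 = 446.7600

446.7600


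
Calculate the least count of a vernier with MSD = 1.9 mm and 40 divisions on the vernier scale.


LC = MSD / n_div
= 1.9 / 40
= 0.0475

0.0475


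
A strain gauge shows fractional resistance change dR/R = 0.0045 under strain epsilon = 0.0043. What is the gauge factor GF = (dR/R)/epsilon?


GF = (dR/R) / epsilon
= 0.0045 / 0.0043
= 1.0465

1.0465


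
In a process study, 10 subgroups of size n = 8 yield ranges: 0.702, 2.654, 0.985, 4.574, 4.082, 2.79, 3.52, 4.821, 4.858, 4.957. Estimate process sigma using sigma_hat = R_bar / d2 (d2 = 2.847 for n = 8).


R_bar = (0.702 + 2.654 + 0.985 + 4.574 + 4.082 + 2.79 + 3.52 + 4.821 + 4.858 + 4.957) / 10
R_bar = 33.943 / 10 = 3.3943
sigma_hat = R_bar / d2 = 3.3943 / 2.847 = 1.1922

1.1922


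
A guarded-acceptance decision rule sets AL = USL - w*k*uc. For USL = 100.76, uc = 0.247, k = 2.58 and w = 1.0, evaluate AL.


U = k * uc = 2.58 * 0.247 = 0.63726
guard band g = w * U = 1.0 * 0.63726 = 0.63726
AL = USL - g = 100.76 - 0.63726
AL = 100.1227

100.1227


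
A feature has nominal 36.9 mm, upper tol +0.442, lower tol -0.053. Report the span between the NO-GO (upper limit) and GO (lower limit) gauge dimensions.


GO = nominal - lower_tol (smallest hole = maximum material condition)
GO = 36.9 - 0.053 = 36.847
NO-GO = nominal + upper_tol (largest hole = least material condition)
NO-GO = 36.9 + 0.442 = 37.342
spread = NO-GO - GO = 37.342 - 36.847 = 0.4950

0.4950


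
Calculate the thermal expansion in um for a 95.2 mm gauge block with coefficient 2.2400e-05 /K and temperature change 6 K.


dL = L * alpha * dT
= 95.2 * 2.2400e-05 * 6
= 0.0127949 mm
dL_um = 0.0127949 * 1000 = 12.7949 um

12.7949


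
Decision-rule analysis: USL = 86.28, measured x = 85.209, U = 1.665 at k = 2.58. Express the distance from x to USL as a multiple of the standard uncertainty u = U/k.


u = U / k = 1.665 / 2.58 = 0.64534884
margin = |USL - x| = |86.28 - 85.209| = 1.071
z = margin / u = 1.071 / 0.64534884
z = 1.6596

1.6596


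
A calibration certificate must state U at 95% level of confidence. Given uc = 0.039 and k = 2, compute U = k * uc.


U = k * uc
U = 2 * 0.039
U = 0.0780

0.0780


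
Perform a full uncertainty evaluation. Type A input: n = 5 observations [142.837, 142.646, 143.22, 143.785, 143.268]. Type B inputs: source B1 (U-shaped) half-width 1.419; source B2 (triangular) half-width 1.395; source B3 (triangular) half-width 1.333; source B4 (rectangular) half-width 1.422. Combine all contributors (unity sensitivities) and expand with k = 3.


mean = (142.837 + 142.646 + 143.22 + 143.785 + 143.268) / 5 = 143.1512
s = sqrt(sum((x - mean)^2)/(n-1)) = 0.43989396
u_A = s / sqrt(n) = 0.43989396 / sqrt(5) = 0.19672656
u_B1 = 1.419 / sqrt(2) = 1.0033845
u_B2 = 1.395 / sqrt(6) = 0.56950637
u_B3 = 1.333 / sqrt(6) = 0.54419497
u_B4 = 1.422 / sqrt(3) = 0.82099208
uc = sqrt(0.19672656^2 + 1.0033845^2 + 0.56950637^2 + 0.54419497^2 + 0.82099208^2) = 1.5297044
U = k * uc = 3 * 1.5297044
U = 4.5891

4.5891


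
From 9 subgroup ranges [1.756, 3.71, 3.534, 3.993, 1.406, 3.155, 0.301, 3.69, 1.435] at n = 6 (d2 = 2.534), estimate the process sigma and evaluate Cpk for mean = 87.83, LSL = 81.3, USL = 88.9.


R_bar = (1.756 + 3.71 + 3.534 + 3.993 + 1.406 + 3.155 + 0.301 + 3.69 + 1.435) / 9 = 2.5533333
sigma = R_bar / d2 = 2.5533333 / 2.534 = 1.0076296
Cp = (USL - LSL)/(6*sigma) = (88.9 - 81.3)/(6*1.0076296) = 1.2571
Cpu = (88.9 - 87.83)/(3*1.0076296) = 0.3540
Cpl = (87.83 - 81.3)/(3*1.0076296) = 2.1602
Cpk = min(Cpu, Cpl) = 0.3540

0.3540


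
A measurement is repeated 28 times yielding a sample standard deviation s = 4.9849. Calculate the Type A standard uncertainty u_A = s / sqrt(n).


u_A = s / sqrt(n)
u_A = 4.9849 / sqrt(28)
u_A = 4.9849 / 5.2915026
u_A = 0.9421

0.9421


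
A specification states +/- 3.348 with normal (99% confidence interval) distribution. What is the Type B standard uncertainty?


u_B = half_width / 2.576
u_B = 3.348 / 2.576
u_B = 1.2997

1.2997


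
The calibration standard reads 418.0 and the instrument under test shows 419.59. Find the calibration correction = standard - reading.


Correction = standard - reading
= 418.0 - 419.59
= -1.5900

-1.5900


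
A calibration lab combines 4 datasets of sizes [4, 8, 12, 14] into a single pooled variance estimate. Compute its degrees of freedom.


nu = sum_i (n_i - 1)
nu = ((4 - 1) + (8 - 1) + (12 - 1) + (14 - 1))
nu = 3 + 7 + 11 + 13
nu = 34

34
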